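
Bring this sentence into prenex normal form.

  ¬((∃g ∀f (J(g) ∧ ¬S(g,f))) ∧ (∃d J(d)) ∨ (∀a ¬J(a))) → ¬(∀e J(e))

∃g ∀f ∃d ∀a ∃e (J(g) ∧ ¬S(g,f) ∧ J(d) ∨ ¬J(a) ∨ ¬J(e))

Rewrite implications/biconditionals: A → B as ¬A ∨ B.
  ¬¬((∃g ∀f (J(g) ∧ ¬S(g,f))) ∧ (∃d J(d)) ∨ (∀a ¬J(a))) ∨ ¬(∀e J(e))
Drive negations inward (¬∀x A ≡ ∃x ¬A, ¬∃x A ≡ ∀x ¬A, De Morgan for ∧/∨):
  (∃g ∀f (J(g) ∧ ¬S(g,f))) ∧ (∃d J(d)) ∨ (∀a ¬J(a)) ∨ (∃e ¬J(e))
Pull the quantifiers to the front (each side's bound variable is not free in the other side):
  ∃g ∀f ∃d ∀a ∃e (J(g) ∧ ¬S(g,f) ∧ J(d) ∨ ¬J(a) ∨ ¬J(e))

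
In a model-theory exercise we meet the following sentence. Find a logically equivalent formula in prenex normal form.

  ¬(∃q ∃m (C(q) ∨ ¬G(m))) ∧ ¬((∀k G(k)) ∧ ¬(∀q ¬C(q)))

Drive negations inward (¬∀x A ≡ ∃x ¬A, ¬∃x A ≡ ∀x ¬A, De Morgan for ∧/∨):
  (∀q ∀m (¬C(q) ∧ G(m))) ∧ ((∃k ¬G(k)) ∨ (∀q ¬C(q)))
Rename bound variables to avoid capture: q↦p.
  (∀q ∀m (¬C(q) ∧ G(m))) ∧ ((∃k ¬G(k)) ∨ (∀p ¬C(p)))
Extract every quantifier outward, since the variables are now distinct and don't occur free across branches:
  ∀q ∀m ∃k ∀p (¬C(q) ∧ G(m) ∧ (¬G(k) ∨ ¬C(p)))

∀q ∀m ∃k ∀p (¬C(q) ∧ G(m) ∧ (¬G(k) ∨ ¬C(p)))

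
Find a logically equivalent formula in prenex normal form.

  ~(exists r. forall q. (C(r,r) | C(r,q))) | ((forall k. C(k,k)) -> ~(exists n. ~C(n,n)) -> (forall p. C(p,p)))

forall r. exists q. exists k. exists n. forall p. (~C(r,r) & ~C(r,q) | ~C(k,k) | ~C(n,n) | C(p,p))

Eliminate → and ↔ using ¬ and ∨.
  ~(exists r. forall q. (C(r,r) | C(r,q))) | ~(forall k. C(k,k)) | ~~(exists n. ~C(n,n)) | (forall p. C(p,p))
Drive negations inward (¬∀x A ≡ ∃x ¬A, ¬∃x A ≡ ∀x ¬A, De Morgan for ∧/∨):
  (forall r. exists q. (~C(r,r) & ~C(r,q))) | (exists k. ~C(k,k)) | (exists n. ~C(n,n)) | (forall p. C(p,p))
All bound variables are already distinct, so no renaming is needed.
Extract every quantifier outward, since the variables are now distinct and don't occur free across branches:
  forall r. exists q. exists k. exists n. forall p. (~C(r,r) & ~C(r,q) | ~C(k,k) | ~C(n,n) | C(p,p))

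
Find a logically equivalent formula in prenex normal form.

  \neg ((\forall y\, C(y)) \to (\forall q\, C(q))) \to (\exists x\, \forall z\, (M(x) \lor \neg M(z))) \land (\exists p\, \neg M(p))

\exists y\, \forall q\, \exists x\, \forall z\, \exists p\, (\neg C(y) \lor C(q) \lor (M(x) \lor \neg M(z)) \land \neg M(p))

Rewrite implications/biconditionals: A → B as ¬A ∨ B.
  \neg \neg (\neg (\forall y\, C(y)) \lor (\forall q\, C(q))) \lor (\exists x\, \forall z\, (M(x) \lor \neg M(z))) \land (\exists p\, \neg M(p))
Drive negations inward (¬∀x A ≡ ∃x ¬A, ¬∃x A ≡ ∀x ¬A, De Morgan for ∧/∨):
  (\exists y\, \neg C(y)) \lor (\forall q\, C(q)) \lor (\exists x\, \forall z\, (M(x) \lor \neg M(z))) \land (\exists p\, \neg M(p))
All bound variables are already distinct, so no renaming is needed.
Extract every quantifier outward, since the variables are now distinct and don't occur free across branches:
  \exists y\, \forall q\, \exists x\, \forall z\, \exists p\, (\neg C(y) \lor C(q) \lor (M(x) \lor \neg M(z)) \land \neg M(p))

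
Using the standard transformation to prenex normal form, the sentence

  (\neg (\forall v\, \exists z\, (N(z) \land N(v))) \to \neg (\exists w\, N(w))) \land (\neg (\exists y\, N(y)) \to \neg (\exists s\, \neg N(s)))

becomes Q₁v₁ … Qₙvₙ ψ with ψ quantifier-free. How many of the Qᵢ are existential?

Rewrite implications/biconditionals: A → B as ¬A ∨ B.
  (\neg \neg (\forall v\, \exists z\, (N(z) \land N(v))) \lor \neg (\exists w\, N(w))) \land (\neg \neg (\exists y\, N(y)) \lor \neg (\exists s\, \neg N(s)))
Push ¬ through the quantifiers and connectives to reach negation normal form:
  ((\forall v\, \exists z\, (N(z) \land N(v))) \lor (\forall w\, \neg N(w))) \land ((\exists y\, N(y)) \lor (\forall s\, N(s)))
All bound variables are already distinct, so no renaming is needed.
Pull the quantifiers to the front (each side's bound variable is not free in the other side):
  \forall v\, \exists z\, \forall w\, \exists y\, \forall s\, ((N(z) \land N(v) \lor \neg N(w)) \land (N(y) \lor N(s)))
The prefix is \forall v \exists z \forall w \exists y \forall s: 3 universal, 2 existential.

2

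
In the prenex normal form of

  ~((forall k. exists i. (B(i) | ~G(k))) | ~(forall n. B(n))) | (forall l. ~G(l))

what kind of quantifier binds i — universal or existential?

universal

Drive negations inward (¬∀x A ≡ ∃x ¬A, ¬∃x A ≡ ∀x ¬A, De Morgan for ∧/∨):
  (exists k. forall i. (~B(i) & G(k))) & (forall n. B(n)) | (forall l. ~G(l))
Extract every quantifier outward, since the variables are now distinct and don't occur free across branches:
  exists k. forall i. forall n. forall l. (~B(i) & G(k) & B(n) | ~G(l))
The quantifier exists i sits under an odd number of negations, so it flips to forall i.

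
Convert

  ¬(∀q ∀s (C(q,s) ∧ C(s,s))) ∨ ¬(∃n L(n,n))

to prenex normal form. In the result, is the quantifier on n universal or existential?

Drive negations inward (¬∀x A ≡ ∃x ¬A, ¬∃x A ≡ ∀x ¬A, De Morgan for ∧/∨):
  (∃q ∃s (¬C(q,s) ∨ ¬C(s,s))) ∨ (∀n ¬L(n,n))
All bound variables are already distinct, so no renaming is needed.
Pull the quantifiers to the front (each side's bound variable is not free in the other side):
  ∃q ∃s ∀n (¬C(q,s) ∨ ¬C(s,s) ∨ ¬L(n,n))
The quantifier ∃n sits under an odd number of negations, so it flips to ∀n.

universal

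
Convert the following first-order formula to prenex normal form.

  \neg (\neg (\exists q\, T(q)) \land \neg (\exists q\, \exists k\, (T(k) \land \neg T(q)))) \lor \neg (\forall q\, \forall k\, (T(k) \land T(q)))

\exists q\, \exists w1\, \exists k\, \exists z\, \exists u\, (T(q) \lor T(k) \land \neg T(w1) \lor \neg T(u) \lor \neg T(z))

Push ¬ through the quantifiers and connectives to reach negation normal form:
  (\exists q\, T(q)) \lor (\exists q\, \exists k\, (T(k) \land \neg T(q))) \lor (\exists q\, \exists k\, (\neg T(k) \lor \neg T(q)))
Standardize variables apart so no two quantifiers bind the same name: q↦w1, q↦z, k↦u.
  (\exists q\, T(q)) \lor (\exists w1\, \exists k\, (T(k) \land \neg T(w1))) \lor (\exists z\, \exists u\, (\neg T(u) \lor \neg T(z)))
Pull the quantifiers to the front (each side's bound variable is not free in the other side):
  \exists q\, \exists w1\, \exists k\, \exists z\, \exists u\, (T(q) \lor T(k) \land \neg T(w1) \lor \neg T(u) \lor \neg T(z))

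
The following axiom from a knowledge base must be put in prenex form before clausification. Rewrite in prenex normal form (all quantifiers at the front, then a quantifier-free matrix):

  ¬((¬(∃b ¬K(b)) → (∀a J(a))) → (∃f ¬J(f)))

∃b ∀a ∀f ((¬K(b) ∨ J(a)) ∧ J(f))

First replace A → B with ¬A ∨ B.
  ¬(¬(¬¬(∃b ¬K(b)) ∨ (∀a J(a))) ∨ (∃f ¬J(f)))
Drive negations inward (¬∀x A ≡ ∃x ¬A, ¬∃x A ≡ ∀x ¬A, De Morgan for ∧/∨):
  ((∃b ¬K(b)) ∨ (∀a J(a))) ∧ (∀f J(f))
All bound variables are already distinct, so no renaming is needed.
Pull the quantifiers to the front (each side's bound variable is not free in the other side):
  ∃b ∀a ∀f ((¬K(b) ∨ J(a)) ∧ J(f))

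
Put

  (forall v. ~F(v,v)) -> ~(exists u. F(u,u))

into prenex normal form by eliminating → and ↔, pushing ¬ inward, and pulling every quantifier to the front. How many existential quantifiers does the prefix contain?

Eliminate → and ↔ using ¬ and ∨.
  ~(forall v. ~F(v,v)) | ~(exists u. F(u,u))
Move each ¬ inward, flipping quantifiers it crosses:
  (exists v. F(v,v)) | (forall u. ~F(u,u))
Pull the quantifiers to the front (each side's bound variable is not free in the other side):
  exists v. forall u. (F(v,v) | ~F(u,u))
The prefix is exists v forall u: 1 universal, 1 existential.

1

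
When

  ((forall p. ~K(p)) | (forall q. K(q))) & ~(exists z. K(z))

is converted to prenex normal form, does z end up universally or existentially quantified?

universal

Drive negations inward (¬∀x A ≡ ∃x ¬A, ¬∃x A ≡ ∀x ¬A, De Morgan for ∧/∨):
  ((forall p. ~K(p)) | (forall q. K(q))) & (forall z. ~K(z))
All bound variables are already distinct, so no renaming is needed.
Extract every quantifier outward, since the variables are now distinct and don't occur free across branches:
  forall p. forall q. forall z. ((~K(p) | K(q)) & ~K(z))
The quantifier exists z sits under an odd number of negations, so it flips to forall z.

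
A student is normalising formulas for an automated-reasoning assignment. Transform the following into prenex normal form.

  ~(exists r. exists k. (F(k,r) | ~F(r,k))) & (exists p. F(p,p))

Move each ¬ inward, flipping quantifiers it crosses:
  (forall r. forall k. (~F(k,r) & F(r,k))) & (exists p. F(p,p))
Extract every quantifier outward, since the variables are now distinct and don't occur free across branches:
  forall r. forall k. exists p. (~F(k,r) & F(r,k) & F(p,p))

forall r. forall k. exists p. (~F(k,r) & F(r,k) & F(p,p))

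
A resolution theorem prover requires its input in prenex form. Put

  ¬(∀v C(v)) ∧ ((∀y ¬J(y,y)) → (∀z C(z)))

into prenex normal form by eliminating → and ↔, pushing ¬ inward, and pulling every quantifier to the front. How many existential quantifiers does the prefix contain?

Eliminate → and ↔ using ¬ and ∨.
  ¬(∀v C(v)) ∧ (¬(∀y ¬J(y,y)) ∨ (∀z C(z)))
Drive negations inward (¬∀x A ≡ ∃x ¬A, ¬∃x A ≡ ∀x ¬A, De Morgan for ∧/∨):
  (∃v ¬C(v)) ∧ ((∃y J(y,y)) ∨ (∀z C(z)))
All bound variables are already distinct, so no renaming is needed.
Pull the quantifiers to the front (each side's bound variable is not free in the other side):
  ∃v ∃y ∀z (¬C(v) ∧ (J(y,y) ∨ C(z)))
The prefix is ∃v ∃y ∀z: 1 universal, 2 existential.

2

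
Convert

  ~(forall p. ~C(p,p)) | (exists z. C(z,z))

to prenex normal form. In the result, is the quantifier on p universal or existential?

existential

Push ¬ through the quantifiers and connectives to reach negation normal form:
  (exists p. C(p,p)) | (exists z. C(z,z))
All bound variables are already distinct, so no renaming is needed.
Finally move all quantifiers to the prefix:
  exists p. exists z. (C(p,p) | C(z,z))
The quantifier forall p sits under an odd number of negations, so it flips to exists p.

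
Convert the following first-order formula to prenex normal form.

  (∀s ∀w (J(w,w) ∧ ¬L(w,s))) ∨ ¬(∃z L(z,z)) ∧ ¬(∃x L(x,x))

Move each ¬ inward, flipping quantifiers it crosses:
  (∀s ∀w (J(w,w) ∧ ¬L(w,s))) ∨ (∀z ¬L(z,z)) ∧ (∀x ¬L(x,x))
All bound variables are already distinct, so no renaming is needed.
Extract every quantifier outward, since the variables are now distinct and don't occur free across branches:
  ∀s ∀w ∀z ∀x (J(w,w) ∧ ¬L(w,s) ∨ ¬L(z,z) ∧ ¬L(x,x))

∀s ∀w ∀z ∀x (J(w,w) ∧ ¬L(w,s) ∨ ¬L(z,z) ∧ ¬L(x,x))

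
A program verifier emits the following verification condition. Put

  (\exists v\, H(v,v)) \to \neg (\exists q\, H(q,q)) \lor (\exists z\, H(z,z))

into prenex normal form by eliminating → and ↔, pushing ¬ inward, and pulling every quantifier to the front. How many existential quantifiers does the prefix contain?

Eliminate → and ↔ using ¬ and ∨.
  \neg (\exists v\, H(v,v)) \lor \neg (\exists q\, H(q,q)) \lor (\exists z\, H(z,z))
Move each ¬ inward, flipping quantifiers it crosses:
  (\forall v\, \neg H(v,v)) \lor (\forall q\, \neg H(q,q)) \lor (\exists z\, H(z,z))
All bound variables are already distinct, so no renaming is needed.
Finally move all quantifiers to the prefix:
  \forall v\, \forall q\, \exists z\, (\neg H(v,v) \lor \neg H(q,q) \lor H(z,z))
The prefix is \forall v \forall q \exists z: 2 universal, 1 existential.

1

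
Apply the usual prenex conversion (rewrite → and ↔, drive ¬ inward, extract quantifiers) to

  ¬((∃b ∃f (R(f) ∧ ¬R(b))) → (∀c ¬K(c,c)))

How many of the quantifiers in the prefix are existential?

3

Rewrite implications/biconditionals: A → B as ¬A ∨ B.
  ¬(¬(∃b ∃f (R(f) ∧ ¬R(b))) ∨ (∀c ¬K(c,c)))
Push ¬ through the quantifiers and connectives to reach negation normal form:
  (∃b ∃f (R(f) ∧ ¬R(b))) ∧ (∃c K(c,c))
Finally move all quantifiers to the prefix:
  ∃b ∃f ∃c (R(f) ∧ ¬R(b) ∧ K(c,c))
The prefix is ∃b ∃f ∃c: 0 universal, 3 existential.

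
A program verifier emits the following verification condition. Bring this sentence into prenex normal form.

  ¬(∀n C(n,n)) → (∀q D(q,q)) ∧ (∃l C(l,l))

Rewrite implications/biconditionals: A → B as ¬A ∨ B.
  ¬¬(∀n C(n,n)) ∨ (∀q D(q,q)) ∧ (∃l C(l,l))
Move each ¬ inward, flipping quantifiers it crosses:
  (∀n C(n,n)) ∨ (∀q D(q,q)) ∧ (∃l C(l,l))
All bound variables are already distinct, so no renaming is needed.
Finally move all quantifiers to the prefix:
  ∀n ∀q ∃l (C(n,n) ∨ D(q,q) ∧ C(l,l))

∀n ∀q ∃l (C(n,n) ∨ D(q,q) ∧ C(l,l))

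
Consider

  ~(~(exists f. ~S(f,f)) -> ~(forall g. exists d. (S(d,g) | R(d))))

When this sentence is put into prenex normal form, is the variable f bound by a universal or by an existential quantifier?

universal

First replace A → B with ¬A ∨ B.
  ~(~~(exists f. ~S(f,f)) | ~(forall g. exists d. (S(d,g) | R(d))))
Drive negations inward (¬∀x A ≡ ∃x ¬A, ¬∃x A ≡ ∀x ¬A, De Morgan for ∧/∨):
  (forall f. S(f,f)) & (forall g. exists d. (S(d,g) | R(d)))
Extract every quantifier outward, since the variables are now distinct and don't occur free across branches:
  forall f. forall g. exists d. (S(f,f) & (S(d,g) | R(d)))
The quantifier exists f sits under an odd number of negations (counting the antecedent side of each →), so it flips to forall f.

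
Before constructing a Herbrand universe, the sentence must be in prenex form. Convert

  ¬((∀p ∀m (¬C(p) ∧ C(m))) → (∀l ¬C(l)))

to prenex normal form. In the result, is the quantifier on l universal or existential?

Rewrite implications/biconditionals: A → B as ¬A ∨ B.
  ¬(¬(∀p ∀m (¬C(p) ∧ C(m))) ∨ (∀l ¬C(l)))
Drive negations inward (¬∀x A ≡ ∃x ¬A, ¬∃x A ≡ ∀x ¬A, De Morgan for ∧/∨):
  (∀p ∀m (¬C(p) ∧ C(m))) ∧ (∃l C(l))
Extract every quantifier outward, since the variables are now distinct and don't occur free across branches:
  ∀p ∀m ∃l (¬C(p) ∧ C(m) ∧ C(l))
The quantifier ∀l sits under an odd number of negations (counting the antecedent side of each →), so it flips to ∃l.

existential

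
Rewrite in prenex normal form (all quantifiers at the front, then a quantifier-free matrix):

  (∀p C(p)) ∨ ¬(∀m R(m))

Push ¬ through the quantifiers and connectives to reach negation normal form:
  (∀p C(p)) ∨ (∃m ¬R(m))
Pull the quantifiers to the front (each side's bound variable is not free in the other side):
  ∀p ∃m (C(p) ∨ ¬R(m))

∀p ∃m (C(p) ∨ ¬R(m))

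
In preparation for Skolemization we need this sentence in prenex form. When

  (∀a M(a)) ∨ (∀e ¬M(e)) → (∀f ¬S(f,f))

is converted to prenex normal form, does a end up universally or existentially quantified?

existential

Rewrite implications/biconditionals: A → B as ¬A ∨ B.
  ¬((∀a M(a)) ∨ (∀e ¬M(e))) ∨ (∀f ¬S(f,f))
Drive negations inward (¬∀x A ≡ ∃x ¬A, ¬∃x A ≡ ∀x ¬A, De Morgan for ∧/∨):
  (∃a ¬M(a)) ∧ (∃e M(e)) ∨ (∀f ¬S(f,f))
Finally move all quantifiers to the prefix:
  ∃a ∃e ∀f (¬M(a) ∧ M(e) ∨ ¬S(f,f))
The quantifier ∀a sits under an odd number of negations (counting the antecedent side of each →), so it flips to ∃a.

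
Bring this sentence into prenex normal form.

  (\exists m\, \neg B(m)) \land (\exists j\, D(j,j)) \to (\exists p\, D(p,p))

Eliminate → and ↔ using ¬ and ∨.
  \neg ((\exists m\, \neg B(m)) \land (\exists j\, D(j,j))) \lor (\exists p\, D(p,p))
Push ¬ through the quantifiers and connectives to reach negation normal form:
  (\forall m\, B(m)) \lor (\forall j\, \neg D(j,j)) \lor (\exists p\, D(p,p))
All bound variables are already distinct, so no renaming is needed.
Pull the quantifiers to the front (each side's bound variable is not free in the other side):
  \forall m\, \forall j\, \exists p\, (B(m) \lor \neg D(j,j) \lor D(p,p))

\forall m\, \forall j\, \exists p\, (B(m) \lor \neg D(j,j) \lor D(p,p))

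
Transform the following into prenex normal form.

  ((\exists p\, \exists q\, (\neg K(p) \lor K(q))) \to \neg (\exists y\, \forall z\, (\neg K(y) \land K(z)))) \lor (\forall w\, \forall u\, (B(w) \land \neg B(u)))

\forall p\, \forall q\, \forall y\, \exists z\, \forall w\, \forall u\, (K(p) \land \neg K(q) \lor K(y) \lor \neg K(z) \lor B(w) \land \neg B(u))

Rewrite implications/biconditionals: A → B as ¬A ∨ B.
  \neg (\exists p\, \exists q\, (\neg K(p) \lor K(q))) \lor \neg (\exists y\, \forall z\, (\neg K(y) \land K(z))) \lor (\forall w\, \forall u\, (B(w) \land \neg B(u)))
Drive negations inward (¬∀x A ≡ ∃x ¬A, ¬∃x A ≡ ∀x ¬A, De Morgan for ∧/∨):
  (\forall p\, \forall q\, (K(p) \land \neg K(q))) \lor (\forall y\, \exists z\, (K(y) \lor \neg K(z))) \lor (\forall w\, \forall u\, (B(w) \land \neg B(u)))
All bound variables are already distinct, so no renaming is needed.
Finally move all quantifiers to the prefix:
  \forall p\, \forall q\, \forall y\, \exists z\, \forall w\, \forall u\, (K(p) \land \neg K(q) \lor K(y) \lor \neg K(z) \lor B(w) \land \neg B(u))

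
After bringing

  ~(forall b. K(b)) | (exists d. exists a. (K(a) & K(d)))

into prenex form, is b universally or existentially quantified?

Move each ¬ inward, flipping quantifiers it crosses:
  (exists b. ~K(b)) | (exists d. exists a. (K(a) & K(d)))
All bound variables are already distinct, so no renaming is needed.
Pull the quantifiers to the front (each side's bound variable is not free in the other side):
  exists b. exists d. exists a. (~K(b) | K(a) & K(d))
The quantifier forall b sits under an odd number of negations, so it flips to exists b.

existential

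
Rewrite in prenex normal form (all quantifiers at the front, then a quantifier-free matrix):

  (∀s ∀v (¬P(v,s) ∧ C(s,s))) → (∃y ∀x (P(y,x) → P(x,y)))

∃s ∃v ∃y ∀x (P(v,s) ∨ ¬C(s,s) ∨ ¬P(y,x) ∨ P(x,y))

Eliminate → and ↔ using ¬ and ∨.
  ¬(∀s ∀v (¬P(v,s) ∧ C(s,s))) ∨ (∃y ∀x (¬P(y,x) ∨ P(x,y)))
Move each ¬ inward, flipping quantifiers it crosses:
  (∃s ∃v (P(v,s) ∨ ¬C(s,s))) ∨ (∃y ∀x (¬P(y,x) ∨ P(x,y)))
All bound variables are already distinct, so no renaming is needed.
Extract every quantifier outward, since the variables are now distinct and don't occur free across branches:
  ∃s ∃v ∃y ∀x (P(v,s) ∨ ¬C(s,s) ∨ ¬P(y,x) ∨ P(x,y))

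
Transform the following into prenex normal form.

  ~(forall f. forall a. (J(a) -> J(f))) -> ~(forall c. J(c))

forall f. forall a. exists c. (~J(a) | J(f) | ~J(c))

Eliminate → and ↔ using ¬ and ∨.
  ~~(forall f. forall a. (~J(a) | J(f))) | ~(forall c. J(c))
Push ¬ through the quantifiers and connectives to reach negation normal form:
  (forall f. forall a. (~J(a) | J(f))) | (exists c. ~J(c))
Extract every quantifier outward, since the variables are now distinct and don't occur free across branches:
  forall f. forall a. exists c. (~J(a) | J(f) | ~J(c))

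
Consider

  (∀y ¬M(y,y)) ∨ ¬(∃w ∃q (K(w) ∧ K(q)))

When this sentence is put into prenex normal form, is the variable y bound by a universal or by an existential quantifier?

universal

Push ¬ through the quantifiers and connectives to reach negation normal form:
  (∀y ¬M(y,y)) ∨ (∀w ∀q (¬K(w) ∨ ¬K(q)))
Finally move all quantifiers to the prefix:
  ∀y ∀w ∀q (¬M(y,y) ∨ ¬K(w) ∨ ¬K(q))
The quantifier ∀y sits under an even number of negations, so it remains universal.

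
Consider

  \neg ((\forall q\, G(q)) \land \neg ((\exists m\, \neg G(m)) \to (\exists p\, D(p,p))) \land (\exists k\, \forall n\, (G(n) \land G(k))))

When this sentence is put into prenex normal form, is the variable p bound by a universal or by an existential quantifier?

existential

Eliminate → and ↔ using ¬ and ∨.
  \neg ((\forall q\, G(q)) \land \neg (\neg (\exists m\, \neg G(m)) \lor (\exists p\, D(p,p))) \land (\exists k\, \forall n\, (G(n) \land G(k))))
Push ¬ through the quantifiers and connectives to reach negation normal form:
  (\exists q\, \neg G(q)) \lor (\forall m\, G(m)) \lor (\exists p\, D(p,p)) \lor (\forall k\, \exists n\, (\neg G(n) \lor \neg G(k)))
All bound variables are already distinct, so no renaming is needed.
Pull the quantifiers to the front (each side's bound variable is not free in the other side):
  \exists q\, \forall m\, \exists p\, \forall k\, \exists n\, (\neg G(q) \lor G(m) \lor D(p,p) \lor \neg G(n) \lor \neg G(k))
The quantifier \exists p sits under an even number of negations (counting the antecedent side of each →), so it remains existential.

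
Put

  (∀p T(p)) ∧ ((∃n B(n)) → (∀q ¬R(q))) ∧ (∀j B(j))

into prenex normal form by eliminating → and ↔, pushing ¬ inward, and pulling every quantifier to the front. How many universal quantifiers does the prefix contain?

Rewrite implications/biconditionals: A → B as ¬A ∨ B.
  (∀p T(p)) ∧ (¬(∃n B(n)) ∨ (∀q ¬R(q))) ∧ (∀j B(j))
Push ¬ through the quantifiers and connectives to reach negation normal form:
  (∀p T(p)) ∧ ((∀n ¬B(n)) ∨ (∀q ¬R(q))) ∧ (∀j B(j))
All bound variables are already distinct, so no renaming is needed.
Extract every quantifier outward, since the variables are now distinct and don't occur free across branches:
  ∀p ∀n ∀q ∀j (T(p) ∧ (¬B(n) ∨ ¬R(q)) ∧ B(j))
The prefix is ∀p ∀n ∀q ∀j: 4 universal, 0 existential.

4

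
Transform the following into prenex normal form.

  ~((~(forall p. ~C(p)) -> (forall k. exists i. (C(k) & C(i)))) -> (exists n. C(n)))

Eliminate → and ↔ using ¬ and ∨.
  ~(~(~~(forall p. ~C(p)) | (forall k. exists i. (C(k) & C(i)))) | (exists n. C(n)))
Move each ¬ inward, flipping quantifiers it crosses:
  ((forall p. ~C(p)) | (forall k. exists i. (C(k) & C(i)))) & (forall n. ~C(n))
Extract every quantifier outward, since the variables are now distinct and don't occur free across branches:
  forall p. forall k. exists i. forall n. ((~C(p) | C(k) & C(i)) & ~C(n))

forall p. forall k. exists i. forall n. ((~C(p) | C(k) & C(i)) & ~C(n))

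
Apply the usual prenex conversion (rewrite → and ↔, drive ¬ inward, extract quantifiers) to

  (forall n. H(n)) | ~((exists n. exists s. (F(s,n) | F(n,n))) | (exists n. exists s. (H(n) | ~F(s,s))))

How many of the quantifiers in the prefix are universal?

Move each ¬ inward, flipping quantifiers it crosses:
  (forall n. H(n)) | (forall n. forall s. (~F(s,n) & ~F(n,n))) & (forall n. forall s. (~H(n) & F(s,s)))
Rename bound variables to avoid capture: n↦y1, n↦y, s↦u1.
  (forall n. H(n)) | (forall y1. forall s. (~F(s,y1) & ~F(y1,y1))) & (forall y. forall u1. (~H(y) & F(u1,u1)))
Finally move all quantifiers to the prefix:
  forall n. forall y1. forall s. forall y. forall u1. (H(n) | ~F(s,y1) & ~F(y1,y1) & ~H(y) & F(u1,u1))
The prefix is forall n forall y1 forall s forall y forall u1: 5 universal, 0 existential.

5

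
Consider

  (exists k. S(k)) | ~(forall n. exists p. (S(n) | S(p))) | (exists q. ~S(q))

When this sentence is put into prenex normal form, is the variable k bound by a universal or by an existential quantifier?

existential

Move each ¬ inward, flipping quantifiers it crosses:
  (exists k. S(k)) | (exists n. forall p. (~S(n) & ~S(p))) | (exists q. ~S(q))
All bound variables are already distinct, so no renaming is needed.
Finally move all quantifiers to the prefix:
  exists k. exists n. forall p. exists q. (S(k) | ~S(n) & ~S(p) | ~S(q))
The quantifier exists k sits under an even number of negations, so it remains existential.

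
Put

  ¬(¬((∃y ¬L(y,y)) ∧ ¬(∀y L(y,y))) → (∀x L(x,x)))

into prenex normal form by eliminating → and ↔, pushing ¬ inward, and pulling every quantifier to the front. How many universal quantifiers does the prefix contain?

2

First replace A → B with ¬A ∨ B.
  ¬(¬¬((∃y ¬L(y,y)) ∧ ¬(∀y L(y,y))) ∨ (∀x L(x,x)))
Move each ¬ inward, flipping quantifiers it crosses:
  ((∀y L(y,y)) ∨ (∀y L(y,y))) ∧ (∃x ¬L(x,x))
Give each quantifier a distinct variable: y↦c.
  ((∀y L(y,y)) ∨ (∀c L(c,c))) ∧ (∃x ¬L(x,x))
Extract every quantifier outward, since the variables are now distinct and don't occur free across branches:
  ∀y ∀c ∃x ((L(y,y) ∨ L(c,c)) ∧ ¬L(x,x))
The prefix is ∀y ∀c ∃x: 2 universal, 1 existential.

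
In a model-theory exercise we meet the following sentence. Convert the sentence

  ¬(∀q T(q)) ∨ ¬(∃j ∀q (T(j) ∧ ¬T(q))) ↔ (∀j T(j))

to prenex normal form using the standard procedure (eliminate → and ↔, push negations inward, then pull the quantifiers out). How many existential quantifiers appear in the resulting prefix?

Rewrite implications/biconditionals: A → B as ¬A ∨ B; A ↔ B as (¬A ∨ B) ∧ (¬B ∨ A).
  (¬(¬(∀q T(q)) ∨ ¬(∃j ∀q (T(j) ∧ ¬T(q)))) ∨ (∀j T(j))) ∧ (¬(∀j T(j)) ∨ ¬(∀q T(q)) ∨ ¬(∃j ∀q (T(j) ∧ ¬T(q))))
Move each ¬ inward, flipping quantifiers it crosses:
  ((∀q T(q)) ∧ (∃j ∀q (T(j) ∧ ¬T(q))) ∨ (∀j T(j))) ∧ ((∃j ¬T(j)) ∨ (∃q ¬T(q)) ∨ (∀j ∃q (¬T(j) ∨ T(q))))
Rename bound variables to avoid capture: q↦w1, j↦c, j↦x, q↦u1, j↦b, q↦t.
  ((∀q T(q)) ∧ (∃j ∀w1 (T(j) ∧ ¬T(w1))) ∨ (∀c T(c))) ∧ ((∃x ¬T(x)) ∨ (∃u1 ¬T(u1)) ∨ (∀b ∃t (¬T(b) ∨ T(t))))
Finally move all quantifiers to the prefix:
  ∀q ∃j ∀w1 ∀c ∃x ∃u1 ∀b ∃t ((T(q) ∧ T(j) ∧ ¬T(w1) ∨ T(c)) ∧ (¬T(x) ∨ ¬T(u1) ∨ ¬T(b) ∨ T(t)))
The prefix is ∀q ∃j ∀w1 ∀c ∃x ∃u1 ∀b ∃t: 4 universal, 4 existential.

4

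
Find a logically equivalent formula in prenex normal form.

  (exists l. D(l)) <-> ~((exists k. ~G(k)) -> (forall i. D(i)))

forall l. exists k. exists i. forall u. forall p. exists y. ((~D(l) | ~G(k) & ~D(i)) & (G(u) | D(p) | D(y)))

Eliminate → and ↔ using ¬ and ∨; A ↔ B as (¬A ∨ B) ∧ (¬B ∨ A).
  (~(exists l. D(l)) | ~(~(exists k. ~G(k)) | (forall i. D(i)))) & (~~(~(exists k. ~G(k)) | (forall i. D(i))) | (exists l. D(l)))
Move each ¬ inward, flipping quantifiers it crosses:
  ((forall l. ~D(l)) | (exists k. ~G(k)) & (exists i. ~D(i))) & ((forall k. G(k)) | (forall i. D(i)) | (exists l. D(l)))
Rename bound variables to avoid capture: k↦u, i↦p, l↦y.
  ((forall l. ~D(l)) | (exists k. ~G(k)) & (exists i. ~D(i))) & ((forall u. G(u)) | (forall p. D(p)) | (exists y. D(y)))
Pull the quantifiers to the front (each side's bound variable is not free in the other side):
  forall l. exists k. exists i. forall u. forall p. exists y. ((~D(l) | ~G(k) & ~D(i)) & (G(u) | D(p) | D(y)))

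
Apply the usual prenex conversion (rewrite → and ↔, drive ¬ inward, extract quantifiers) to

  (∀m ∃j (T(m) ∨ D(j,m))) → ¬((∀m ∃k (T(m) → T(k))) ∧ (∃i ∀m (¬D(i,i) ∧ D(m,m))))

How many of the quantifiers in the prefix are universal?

Rewrite implications/biconditionals: A → B as ¬A ∨ B.
  ¬(∀m ∃j (T(m) ∨ D(j,m))) ∨ ¬((∀m ∃k (¬T(m) ∨ T(k))) ∧ (∃i ∀m (¬D(i,i) ∧ D(m,m))))
Push ¬ through the quantifiers and connectives to reach negation normal form:
  (∃m ∀j (¬T(m) ∧ ¬D(j,m))) ∨ (∃m ∀k (T(m) ∧ ¬T(k))) ∨ (∀i ∃m (D(i,i) ∨ ¬D(m,m)))
Standardize variables apart so no two quantifiers bind the same name: m↦q, m↦t.
  (∃m ∀j (¬T(m) ∧ ¬D(j,m))) ∨ (∃q ∀k (T(q) ∧ ¬T(k))) ∨ (∀i ∃t (D(i,i) ∨ ¬D(t,t)))
Extract every quantifier outward, since the variables are now distinct and don't occur free across branches:
  ∃m ∀j ∃q ∀k ∀i ∃t (¬T(m) ∧ ¬D(j,m) ∨ T(q) ∧ ¬T(k) ∨ D(i,i) ∨ ¬D(t,t))
The prefix is ∃m ∀j ∃q ∀k ∀i ∃t: 3 universal, 3 existential.

3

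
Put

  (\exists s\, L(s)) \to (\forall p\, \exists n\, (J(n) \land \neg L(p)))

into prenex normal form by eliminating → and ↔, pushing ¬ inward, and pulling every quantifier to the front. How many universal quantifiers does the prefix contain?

Eliminate → and ↔ using ¬ and ∨.
  \neg (\exists s\, L(s)) \lor (\forall p\, \exists n\, (J(n) \land \neg L(p)))
Drive negations inward (¬∀x A ≡ ∃x ¬A, ¬∃x A ≡ ∀x ¬A, De Morgan for ∧/∨):
  (\forall s\, \neg L(s)) \lor (\forall p\, \exists n\, (J(n) \land \neg L(p)))
Extract every quantifier outward, since the variables are now distinct and don't occur free across branches:
  \forall s\, \forall p\, \exists n\, (\neg L(s) \lor J(n) \land \neg L(p))
The prefix is \forall s \forall p \exists n: 2 universal, 1 existential.

2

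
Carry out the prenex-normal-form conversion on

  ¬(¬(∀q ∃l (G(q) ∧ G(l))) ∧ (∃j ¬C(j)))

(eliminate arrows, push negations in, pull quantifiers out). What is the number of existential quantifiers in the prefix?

1

Move each ¬ inward, flipping quantifiers it crosses:
  (∀q ∃l (G(q) ∧ G(l))) ∨ (∀j C(j))
All bound variables are already distinct, so no renaming is needed.
Pull the quantifiers to the front (each side's bound variable is not free in the other side):
  ∀q ∃l ∀j (G(q) ∧ G(l) ∨ C(j))
The prefix is ∀q ∃l ∀j: 2 universal, 1 existential.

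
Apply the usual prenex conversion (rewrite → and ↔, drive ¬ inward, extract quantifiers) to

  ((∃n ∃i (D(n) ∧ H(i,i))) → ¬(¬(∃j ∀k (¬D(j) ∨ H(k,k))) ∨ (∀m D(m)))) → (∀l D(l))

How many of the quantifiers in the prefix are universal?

3

First replace A → B with ¬A ∨ B.
  ¬(¬(∃n ∃i (D(n) ∧ H(i,i))) ∨ ¬(¬(∃j ∀k (¬D(j) ∨ H(k,k))) ∨ (∀m D(m)))) ∨ (∀l D(l))
Drive negations inward (¬∀x A ≡ ∃x ¬A, ¬∃x A ≡ ∀x ¬A, De Morgan for ∧/∨):
  (∃n ∃i (D(n) ∧ H(i,i))) ∧ ((∀j ∃k (D(j) ∧ ¬H(k,k))) ∨ (∀m D(m))) ∨ (∀l D(l))
All bound variables are already distinct, so no renaming is needed.
Pull the quantifiers to the front (each side's bound variable is not free in the other side):
  ∃n ∃i ∀j ∃k ∀m ∀l (D(n) ∧ H(i,i) ∧ (D(j) ∧ ¬H(k,k) ∨ D(m)) ∨ D(l))
The prefix is ∃n ∃i ∀j ∃k ∀m ∀l: 3 universal, 3 existential.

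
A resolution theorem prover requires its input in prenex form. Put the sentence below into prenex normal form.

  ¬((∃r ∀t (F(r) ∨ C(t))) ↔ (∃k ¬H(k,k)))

∃r ∀t ∀k ∃p ∀y ∃a ((F(r) ∨ C(t)) ∧ H(k,k) ∨ ¬H(p,p) ∧ ¬F(y) ∧ ¬C(a))

Rewrite implications/biconditionals: A → B as ¬A ∨ B; A ↔ B as (¬A ∨ B) ∧ (¬B ∨ A).
  ¬((¬(∃r ∀t (F(r) ∨ C(t))) ∨ (∃k ¬H(k,k))) ∧ (¬(∃k ¬H(k,k)) ∨ (∃r ∀t (F(r) ∨ C(t)))))
Drive negations inward (¬∀x A ≡ ∃x ¬A, ¬∃x A ≡ ∀x ¬A, De Morgan for ∧/∨):
  (∃r ∀t (F(r) ∨ C(t))) ∧ (∀k H(k,k)) ∨ (∃k ¬H(k,k)) ∧ (∀r ∃t (¬F(r) ∧ ¬C(t)))
Standardize variables apart so no two quantifiers bind the same name: k↦p, r↦y, t↦a.
  (∃r ∀t (F(r) ∨ C(t))) ∧ (∀k H(k,k)) ∨ (∃p ¬H(p,p)) ∧ (∀y ∃a (¬F(y) ∧ ¬C(a)))
Extract every quantifier outward, since the variables are now distinct and don't occur free across branches:
  ∃r ∀t ∀k ∃p ∀y ∃a ((F(r) ∨ C(t)) ∧ H(k,k) ∨ ¬H(p,p) ∧ ¬F(y) ∧ ¬C(a))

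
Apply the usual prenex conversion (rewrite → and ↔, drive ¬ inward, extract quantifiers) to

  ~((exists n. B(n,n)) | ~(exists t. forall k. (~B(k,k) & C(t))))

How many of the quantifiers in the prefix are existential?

1

Move each ¬ inward, flipping quantifiers it crosses:
  (forall n. ~B(n,n)) & (exists t. forall k. (~B(k,k) & C(t)))
Extract every quantifier outward, since the variables are now distinct and don't occur free across branches:
  forall n. exists t. forall k. (~B(n,n) & ~B(k,k) & C(t))
The prefix is forall n exists t forall k: 2 universal, 1 existential.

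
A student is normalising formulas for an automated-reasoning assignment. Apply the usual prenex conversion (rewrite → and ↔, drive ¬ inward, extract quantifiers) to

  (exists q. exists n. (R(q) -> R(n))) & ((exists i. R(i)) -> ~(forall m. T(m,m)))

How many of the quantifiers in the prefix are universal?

Rewrite implications/biconditionals: A → B as ¬A ∨ B.
  (exists q. exists n. (~R(q) | R(n))) & (~(exists i. R(i)) | ~(forall m. T(m,m)))
Push ¬ through the quantifiers and connectives to reach negation normal form:
  (exists q. exists n. (~R(q) | R(n))) & ((forall i. ~R(i)) | (exists m. ~T(m,m)))
All bound variables are already distinct, so no renaming is needed.
Pull the quantifiers to the front (each side's bound variable is not free in the other side):
  exists q. exists n. forall i. exists m. ((~R(q) | R(n)) & (~R(i) | ~T(m,m)))
The prefix is exists q exists n forall i exists m: 1 universal, 3 existential.

1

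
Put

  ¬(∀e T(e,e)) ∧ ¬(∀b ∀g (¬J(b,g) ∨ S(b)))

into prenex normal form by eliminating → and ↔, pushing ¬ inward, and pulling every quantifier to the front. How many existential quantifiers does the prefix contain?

3

Push ¬ through the quantifiers and connectives to reach negation normal form:
  (∃e ¬T(e,e)) ∧ (∃b ∃g (J(b,g) ∧ ¬S(b)))
Finally move all quantifiers to the prefix:
  ∃e ∃b ∃g (¬T(e,e) ∧ J(b,g) ∧ ¬S(b))
The prefix is ∃e ∃b ∃g: 0 universal, 3 existential.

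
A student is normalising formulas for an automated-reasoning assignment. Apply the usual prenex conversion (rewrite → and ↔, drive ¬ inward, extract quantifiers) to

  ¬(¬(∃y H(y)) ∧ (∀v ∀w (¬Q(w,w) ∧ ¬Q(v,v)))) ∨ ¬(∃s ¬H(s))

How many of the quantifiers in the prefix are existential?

Move each ¬ inward, flipping quantifiers it crosses:
  (∃y H(y)) ∨ (∃v ∃w (Q(w,w) ∨ Q(v,v))) ∨ (∀s H(s))
All bound variables are already distinct, so no renaming is needed.
Pull the quantifiers to the front (each side's bound variable is not free in the other side):
  ∃y ∃v ∃w ∀s (H(y) ∨ Q(w,w) ∨ Q(v,v) ∨ H(s))
The prefix is ∃y ∃v ∃w ∀s: 1 universal, 3 existential.

3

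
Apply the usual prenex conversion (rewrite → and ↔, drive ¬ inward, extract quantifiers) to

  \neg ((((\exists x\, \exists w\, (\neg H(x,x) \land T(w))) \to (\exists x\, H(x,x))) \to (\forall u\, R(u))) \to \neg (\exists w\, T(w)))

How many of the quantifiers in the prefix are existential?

Eliminate → and ↔ using ¬ and ∨.
  \neg (\neg (\neg (\neg (\exists x\, \exists w\, (\neg H(x,x) \land T(w))) \lor (\exists x\, H(x,x))) \lor (\forall u\, R(u))) \lor \neg (\exists w\, T(w)))
Drive negations inward (¬∀x A ≡ ∃x ¬A, ¬∃x A ≡ ∀x ¬A, De Morgan for ∧/∨):
  ((\exists x\, \exists w\, (\neg H(x,x) \land T(w))) \land (\forall x\, \neg H(x,x)) \lor (\forall u\, R(u))) \land (\exists w\, T(w))
Give each quantifier a distinct variable: x↦s, w↦y1.
  ((\exists x\, \exists w\, (\neg H(x,x) \land T(w))) \land (\forall s\, \neg H(s,s)) \lor (\forall u\, R(u))) \land (\exists y1\, T(y1))
Extract every quantifier outward, since the variables are now distinct and don't occur free across branches:
  \exists x\, \exists w\, \forall s\, \forall u\, \exists y1\, ((\neg H(x,x) \land T(w) \land \neg H(s,s) \lor R(u)) \land T(y1))
The prefix is \exists x \exists w \forall s \forall u \exists y1: 2 universal, 3 existential.

3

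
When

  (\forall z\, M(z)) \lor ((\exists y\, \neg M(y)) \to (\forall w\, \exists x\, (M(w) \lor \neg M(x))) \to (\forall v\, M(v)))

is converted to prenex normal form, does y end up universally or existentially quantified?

Rewrite implications/biconditionals: A → B as ¬A ∨ B.
  (\forall z\, M(z)) \lor \neg (\exists y\, \neg M(y)) \lor \neg (\forall w\, \exists x\, (M(w) \lor \neg M(x))) \lor (\forall v\, M(v))
Move each ¬ inward, flipping quantifiers it crosses:
  (\forall z\, M(z)) \lor (\forall y\, M(y)) \lor (\exists w\, \forall x\, (\neg M(w) \land M(x))) \lor (\forall v\, M(v))
All bound variables are already distinct, so no renaming is needed.
Finally move all quantifiers to the prefix:
  \forall z\, \forall y\, \exists w\, \forall x\, \forall v\, (M(z) \lor M(y) \lor \neg M(w) \land M(x) \lor M(v))
The quantifier \exists y sits under an odd number of negations (counting the antecedent side of each →), so it flips to \forall y.

universal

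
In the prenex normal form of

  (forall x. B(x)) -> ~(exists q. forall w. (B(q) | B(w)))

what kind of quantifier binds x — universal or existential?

existential

Rewrite implications/biconditionals: A → B as ¬A ∨ B.
  ~(forall x. B(x)) | ~(exists q. forall w. (B(q) | B(w)))
Move each ¬ inward, flipping quantifiers it crosses:
  (exists x. ~B(x)) | (forall q. exists w. (~B(q) & ~B(w)))
Finally move all quantifiers to the prefix:
  exists x. forall q. exists w. (~B(x) | ~B(q) & ~B(w))
The quantifier forall x sits under an odd number of negations (counting the antecedent side of each →), so it flips to exists x.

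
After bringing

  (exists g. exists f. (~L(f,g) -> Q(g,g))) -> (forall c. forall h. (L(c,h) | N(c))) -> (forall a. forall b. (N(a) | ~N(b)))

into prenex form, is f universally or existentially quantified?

Eliminate → and ↔ using ¬ and ∨.
  ~(exists g. exists f. (~~L(f,g) | Q(g,g))) | ~(forall c. forall h. (L(c,h) | N(c))) | (forall a. forall b. (N(a) | ~N(b)))
Move each ¬ inward, flipping quantifiers it crosses:
  (forall g. forall f. (~L(f,g) & ~Q(g,g))) | (exists c. exists h. (~L(c,h) & ~N(c))) | (forall a. forall b. (N(a) | ~N(b)))
Finally move all quantifiers to the prefix:
  forall g. forall f. exists c. exists h. forall a. forall b. (~L(f,g) & ~Q(g,g) | ~L(c,h) & ~N(c) | N(a) | ~N(b))
The quantifier exists f sits under an odd number of negations (counting the antecedent side of each →), so it flips to forall f.

universal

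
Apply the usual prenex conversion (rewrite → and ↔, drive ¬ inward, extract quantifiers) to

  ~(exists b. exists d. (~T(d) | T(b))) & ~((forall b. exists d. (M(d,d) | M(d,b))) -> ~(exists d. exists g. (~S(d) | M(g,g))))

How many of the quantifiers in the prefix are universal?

3

Rewrite implications/biconditionals: A → B as ¬A ∨ B.
  ~(exists b. exists d. (~T(d) | T(b))) & ~(~(forall b. exists d. (M(d,d) | M(d,b))) | ~(exists d. exists g. (~S(d) | M(g,g))))
Move each ¬ inward, flipping quantifiers it crosses:
  (forall b. forall d. (T(d) & ~T(b))) & (forall b. exists d. (M(d,d) | M(d,b))) & (exists d. exists g. (~S(d) | M(g,g)))
Give each quantifier a distinct variable: b↦w1, d↦q, d↦a.
  (forall b. forall d. (T(d) & ~T(b))) & (forall w1. exists q. (M(q,q) | M(q,w1))) & (exists a. exists g. (~S(a) | M(g,g)))
Pull the quantifiers to the front (each side's bound variable is not free in the other side):
  forall b. forall d. forall w1. exists q. exists a. exists g. (T(d) & ~T(b) & (M(q,q) | M(q,w1)) & (~S(a) | M(g,g)))
The prefix is forall b forall d forall w1 exists q exists a exists g: 3 universal, 3 existential.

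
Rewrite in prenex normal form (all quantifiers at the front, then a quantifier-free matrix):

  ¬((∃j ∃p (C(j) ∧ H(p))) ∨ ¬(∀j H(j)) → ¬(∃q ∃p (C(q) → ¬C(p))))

Eliminate → and ↔ using ¬ and ∨.
  ¬(¬((∃j ∃p (C(j) ∧ H(p))) ∨ ¬(∀j H(j))) ∨ ¬(∃q ∃p (¬C(q) ∨ ¬C(p))))
Push ¬ through the quantifiers and connectives to reach negation normal form:
  ((∃j ∃p (C(j) ∧ H(p))) ∨ (∃j ¬H(j))) ∧ (∃q ∃p (¬C(q) ∨ ¬C(p)))
Rename bound variables to avoid capture: j↦x1, p↦y.
  ((∃j ∃p (C(j) ∧ H(p))) ∨ (∃x1 ¬H(x1))) ∧ (∃q ∃y (¬C(q) ∨ ¬C(y)))
Pull the quantifiers to the front (each side's bound variable is not free in the other side):
  ∃j ∃p ∃x1 ∃q ∃y ((C(j) ∧ H(p) ∨ ¬H(x1)) ∧ (¬C(q) ∨ ¬C(y)))

∃j ∃p ∃x1 ∃q ∃y ((C(j) ∧ H(p) ∨ ¬H(x1)) ∧ (¬C(q) ∨ ¬C(y)))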